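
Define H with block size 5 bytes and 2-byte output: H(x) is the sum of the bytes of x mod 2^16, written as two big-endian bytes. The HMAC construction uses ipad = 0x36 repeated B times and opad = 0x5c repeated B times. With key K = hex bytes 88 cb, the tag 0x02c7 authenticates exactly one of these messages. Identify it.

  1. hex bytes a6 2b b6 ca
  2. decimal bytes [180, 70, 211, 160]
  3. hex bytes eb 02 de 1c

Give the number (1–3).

3

Key hex bytes 88 cb is 2 bytes ≤ B = 5; zero-pad to 5 bytes: K' = 88 cb 00 00 00.
K' ⊕ ipad = be fd 36 36 36; K' ⊕ opad = d4 97 5c 5c 5c.
m1: inner = H(be fd 36 36 36 a6 2b b6 ca) = 04 ae; tag = H(d4 97 5c 5c 5c 04 ae) = 0331
m2: inner = H(be fd 36 36 36 b4 46 d3 a0) = 04 ca; tag = H(d4 97 5c 5c 5c 04 ca) = 034d
m3: inner = H(be fd 36 36 36 eb 02 de 1c) = 04 44; tag = H(d4 97 5c 5c 5c 04 44) = 02c7 ← matches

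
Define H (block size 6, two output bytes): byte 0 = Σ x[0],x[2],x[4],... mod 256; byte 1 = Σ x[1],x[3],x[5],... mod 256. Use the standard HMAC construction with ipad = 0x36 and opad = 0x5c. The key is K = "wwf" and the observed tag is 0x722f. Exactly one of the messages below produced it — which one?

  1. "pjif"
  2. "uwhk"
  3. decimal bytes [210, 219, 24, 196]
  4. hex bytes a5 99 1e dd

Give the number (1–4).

3

Key "wwf" = 77 77 66 is 3 bytes ≤ B = 6; zero-pad to 6 bytes: K' = 77 77 66 00 00 00.
K' ⊕ ipad = 41 41 50 36 36 36; K' ⊕ opad = 2b 2b 3a 5c 5c 5c.
m1: inner = H(41 41 50 36 36 36 70 6a 69 66) = a0 7d; tag = H(2b 2b 3a 5c 5c 5c a0 7d) = 6160
m2: inner = H(41 41 50 36 36 36 75 77 68 6b) = a4 8f; tag = H(2b 2b 3a 5c 5c 5c a4 8f) = 6572
m3: inner = H(41 41 50 36 36 36 d2 db 18 c4) = b1 4c; tag = H(2b 2b 3a 5c 5c 5c b1 4c) = 722f ← matches
m4: inner = H(41 41 50 36 36 36 a5 99 1e dd) = 8a 23; tag = H(2b 2b 3a 5c 5c 5c 8a 23) = 4b06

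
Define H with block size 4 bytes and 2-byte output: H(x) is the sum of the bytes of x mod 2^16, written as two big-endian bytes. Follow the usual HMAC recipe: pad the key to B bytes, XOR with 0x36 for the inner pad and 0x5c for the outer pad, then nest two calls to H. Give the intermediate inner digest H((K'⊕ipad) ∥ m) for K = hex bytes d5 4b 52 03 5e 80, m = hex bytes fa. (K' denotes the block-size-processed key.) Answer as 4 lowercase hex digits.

01ff

Key hex bytes d5 4b 52 03 5e 80 is 6 bytes > B = 4, so hash it first: H(key) = 02 53, then zero-pad to 4 bytes: K' = 02 53 00 00.
K' ⊕ ipad = 34 65 36 36.
Inner input = 34 65 36 36 ∥ fa.
Inner hash: sum = 52+101+54+54+250 = 511 → 01 ff.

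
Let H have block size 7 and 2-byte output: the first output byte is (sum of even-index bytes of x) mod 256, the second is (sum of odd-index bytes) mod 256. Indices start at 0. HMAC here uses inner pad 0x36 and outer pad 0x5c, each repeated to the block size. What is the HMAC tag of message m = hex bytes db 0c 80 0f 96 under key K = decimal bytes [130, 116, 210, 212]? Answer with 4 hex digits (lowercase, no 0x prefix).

6f2b

Key decimal bytes [130, 116, 210, 212] = 82 74 d2 d4 is 4 bytes ≤ B = 7; zero-pad to 7 bytes: K' = 82 74 d2 d4 00 00 00.
K' ⊕ ipad = b4 42 e4 e2 36 36 36.  K' ⊕ opad = de 28 8e 88 5c 5c 5c.
Inner input = (K'⊕ipad) ∥ m = b4 42 e4 e2 36 36 36 ∥ db 0c 80 0f 96.
Inner hash: even-index sum = 543 mod 256 = 31; odd-index sum = 843 mod 256 = 75 → 1f 4b.
Outer input = (K'⊕opad) ∥ inner = de 28 8e 88 5c 5c 5c ∥ 1f 4b.
Outer hash (tag): even-index sum = 623 mod 256 = 111; odd-index sum = 299 mod 256 = 43 → 6f 2b.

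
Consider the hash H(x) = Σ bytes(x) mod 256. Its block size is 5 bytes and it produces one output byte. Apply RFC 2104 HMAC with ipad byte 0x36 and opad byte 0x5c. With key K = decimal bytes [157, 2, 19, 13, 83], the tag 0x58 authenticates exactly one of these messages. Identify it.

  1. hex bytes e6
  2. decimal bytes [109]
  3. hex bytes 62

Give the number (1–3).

1

Key decimal bytes [157, 2, 19, 13, 83] = 9d 02 13 0d 53 is exactly B = 5 bytes: K' = 9d 02 13 0d 53.
K' ⊕ ipad = ab 34 25 3b 65; K' ⊕ opad = c1 5e 4f 51 0f.
m1: inner = H(ab 34 25 3b 65 e6) = 8a; tag = H(c1 5e 4f 51 0f 8a) = 58 ← matches
m2: inner = H(ab 34 25 3b 65 6d) = 11; tag = H(c1 5e 4f 51 0f 11) = df
m3: inner = H(ab 34 25 3b 65 62) = 06; tag = H(c1 5e 4f 51 0f 06) = d4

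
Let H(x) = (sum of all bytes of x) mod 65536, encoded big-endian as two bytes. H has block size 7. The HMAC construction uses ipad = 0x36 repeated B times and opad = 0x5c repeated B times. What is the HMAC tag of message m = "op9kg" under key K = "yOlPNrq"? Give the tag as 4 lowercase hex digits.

Key "yOlPNrq" = 79 4f 6c 50 4e 72 71 is exactly B = 7 bytes: K' = 79 4f 6c 50 4e 72 71.
K' ⊕ ipad = 4f 79 5a 66 78 44 47.  K' ⊕ opad = 25 13 30 0c 12 2e 2d.
Inner input = (K'⊕ipad) ∥ m = 4f 79 5a 66 78 44 47 ∥ 6f 70 39 6b 67.
Inner hash: sum = 79+121+90+102+120+68+71+111+112+57+107+103 = 1141 → 04 75.
Outer input = (K'⊕opad) ∥ inner = 25 13 30 0c 12 2e 2d ∥ 04 75.
Outer hash (tag): sum = 37+19+48+12+18+46+45+4+117 = 346 → 01 5a.

015a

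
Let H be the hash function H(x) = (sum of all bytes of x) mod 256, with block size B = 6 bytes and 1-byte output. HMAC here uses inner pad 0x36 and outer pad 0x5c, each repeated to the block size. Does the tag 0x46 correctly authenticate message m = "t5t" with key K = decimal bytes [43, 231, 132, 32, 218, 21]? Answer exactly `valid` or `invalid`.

Key decimal bytes [43, 231, 132, 32, 218, 21] = 2b e7 84 20 da 15 is exactly B = 6 bytes: K' = 2b e7 84 20 da 15.
K' ⊕ ipad = 1d d1 b2 16 ec 23; K' ⊕ opad = 77 bb d8 7c 86 49.
Inner hash: sum = 29+209+178+22+236+35+116+53+116 = 994; mod 256 = 226 → e2.
Outer hash (recomputed tag): sum = 119+187+216+124+134+73+226 = 1079; mod 256 = 55 → 37.
Recomputed tag = 37; claimed = 46 → mismatch.

invalid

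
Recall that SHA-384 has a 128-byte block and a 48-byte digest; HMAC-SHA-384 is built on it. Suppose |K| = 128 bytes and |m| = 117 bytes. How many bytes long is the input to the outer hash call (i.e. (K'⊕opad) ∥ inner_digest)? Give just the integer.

Key is 128 ≤ 128 bytes, zero-padded: |K'| = 128.
Outer input = (K'⊕opad) ∥ H(inner) → 128 + 48 = 176 bytes.

176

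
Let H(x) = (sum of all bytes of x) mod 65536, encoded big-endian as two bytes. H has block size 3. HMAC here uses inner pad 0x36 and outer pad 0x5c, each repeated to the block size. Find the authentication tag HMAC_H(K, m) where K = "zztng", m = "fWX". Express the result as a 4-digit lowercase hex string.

Key "zztng" = 7a 7a 74 6e 67 is 5 bytes > B = 3, so hash it first: H(key) = 02 3d, then zero-pad to 3 bytes: K' = 02 3d 00.
K' ⊕ ipad = 34 0b 36.  K' ⊕ opad = 5e 61 5c.
Inner input = (K'⊕ipad) ∥ m = 34 0b 36 ∥ 66 57 58.
Inner hash: sum = 52+11+54+102+87+88 = 394 → 01 8a.
Outer input = (K'⊕opad) ∥ inner = 5e 61 5c ∥ 01 8a.
Outer hash (tag): sum = 94+97+92+1+138 = 422 → 01 a6.

01a6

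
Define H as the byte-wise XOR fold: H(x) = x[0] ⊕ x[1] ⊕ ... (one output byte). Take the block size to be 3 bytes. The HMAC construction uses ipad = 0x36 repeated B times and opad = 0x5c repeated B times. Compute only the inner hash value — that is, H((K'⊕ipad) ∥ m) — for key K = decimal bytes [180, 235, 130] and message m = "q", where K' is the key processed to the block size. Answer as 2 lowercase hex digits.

Key decimal bytes [180, 235, 130] = b4 eb 82 is exactly B = 3 bytes: K' = b4 eb 82.
K' ⊕ ipad = 82 dd b4.
Inner input = 82 dd b4 ∥ 71.
Inner hash: XOR 82⊕dd⊕b4⊕71 = 9a.

9a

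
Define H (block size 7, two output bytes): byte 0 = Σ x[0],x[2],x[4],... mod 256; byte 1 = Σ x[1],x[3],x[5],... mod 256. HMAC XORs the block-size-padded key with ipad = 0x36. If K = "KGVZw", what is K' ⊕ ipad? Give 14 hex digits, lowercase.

7d71606c413636

Key "KGVZw" = 4b 47 56 5a 77 is 5 bytes ≤ B = 7; zero-pad to 7 bytes: K' = 4b 47 56 5a 77 00 00.
XOR each byte with 0x36: 4b⊕36=7d, 47⊕36=71, 56⊕36=60, 5a⊕36=6c, 77⊕36=41, 00⊕36=36, 00⊕36=36.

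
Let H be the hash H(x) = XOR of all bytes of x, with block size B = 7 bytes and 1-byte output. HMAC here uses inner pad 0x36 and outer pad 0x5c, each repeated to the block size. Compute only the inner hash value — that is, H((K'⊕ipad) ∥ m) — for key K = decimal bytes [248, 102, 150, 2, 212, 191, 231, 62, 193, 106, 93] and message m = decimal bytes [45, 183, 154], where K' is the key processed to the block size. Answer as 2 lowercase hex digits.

78

Key decimal bytes [248, 102, 150, 2, 212, 191, 231, 62, 193, 106, 93] = f8 66 96 02 d4 bf e7 3e c1 6a 5d is 11 bytes > B = 7, so hash it first: H(key) = 4e, then zero-pad to 7 bytes: K' = 4e 00 00 00 00 00 00.
K' ⊕ ipad = 78 36 36 36 36 36 36.
Inner input = 78 36 36 36 36 36 36 ∥ 2d b7 9a.
Inner hash: XOR 78⊕36⊕36⊕36⊕36⊕36⊕36⊕2d⊕b7⊕9a = 78.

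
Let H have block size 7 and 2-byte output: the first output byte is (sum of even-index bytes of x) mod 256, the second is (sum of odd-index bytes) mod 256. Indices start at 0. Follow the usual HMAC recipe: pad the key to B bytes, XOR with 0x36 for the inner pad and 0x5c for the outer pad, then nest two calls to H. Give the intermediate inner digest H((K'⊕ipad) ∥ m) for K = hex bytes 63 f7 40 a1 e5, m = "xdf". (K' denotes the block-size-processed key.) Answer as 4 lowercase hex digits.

Key hex bytes 63 f7 40 a1 e5 is 5 bytes ≤ B = 7; zero-pad to 7 bytes: K' = 63 f7 40 a1 e5 00 00.
K' ⊕ ipad = 55 c1 76 97 d3 36 36.
Inner input = 55 c1 76 97 d3 36 36 ∥ 78 64 66.
Inner hash: even-index sum = 568 mod 256 = 56; odd-index sum = 620 mod 256 = 108 → 38 6c.

386c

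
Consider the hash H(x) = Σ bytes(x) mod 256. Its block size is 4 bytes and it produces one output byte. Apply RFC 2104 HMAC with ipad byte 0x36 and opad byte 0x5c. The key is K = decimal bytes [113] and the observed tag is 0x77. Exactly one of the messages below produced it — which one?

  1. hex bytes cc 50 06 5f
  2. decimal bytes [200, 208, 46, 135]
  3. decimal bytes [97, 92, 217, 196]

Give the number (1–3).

Key decimal bytes [113] = 71 is 1 byte ≤ B = 4; zero-pad to 4 bytes: K' = 71 00 00 00.
K' ⊕ ipad = 47 36 36 36; K' ⊕ opad = 2d 5c 5c 5c.
m1: inner = H(47 36 36 36 cc 50 06 5f) = 6a; tag = H(2d 5c 5c 5c 6a) = ab
m2: inner = H(47 36 36 36 c8 d0 2e 87) = 36; tag = H(2d 5c 5c 5c 36) = 77 ← matches
m3: inner = H(47 36 36 36 61 5c d9 c4) = 43; tag = H(2d 5c 5c 5c 43) = 84

2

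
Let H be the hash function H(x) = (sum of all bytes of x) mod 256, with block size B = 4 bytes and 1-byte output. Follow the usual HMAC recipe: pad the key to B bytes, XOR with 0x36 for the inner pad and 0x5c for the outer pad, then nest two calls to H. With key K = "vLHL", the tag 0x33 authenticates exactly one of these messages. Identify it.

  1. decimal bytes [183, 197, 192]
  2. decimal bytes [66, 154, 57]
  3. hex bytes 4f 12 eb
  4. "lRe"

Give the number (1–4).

4

Key "vLHL" = 76 4c 48 4c is exactly B = 4 bytes: K' = 76 4c 48 4c.
K' ⊕ ipad = 40 7a 7e 7a; K' ⊕ opad = 2a 10 14 10.
m1: inner = H(40 7a 7e 7a b7 c5 c0) = ee; tag = H(2a 10 14 10 ee) = 4c
m2: inner = H(40 7a 7e 7a 42 9a 39) = c7; tag = H(2a 10 14 10 c7) = 25
m3: inner = H(40 7a 7e 7a 4f 12 eb) = fe; tag = H(2a 10 14 10 fe) = 5c
m4: inner = H(40 7a 7e 7a 6c 52 65) = d5; tag = H(2a 10 14 10 d5) = 33 ← matches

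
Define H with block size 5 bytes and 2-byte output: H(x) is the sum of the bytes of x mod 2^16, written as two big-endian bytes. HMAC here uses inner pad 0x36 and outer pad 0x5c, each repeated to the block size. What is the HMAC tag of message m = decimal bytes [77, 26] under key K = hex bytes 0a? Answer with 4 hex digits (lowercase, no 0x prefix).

Key hex bytes 0a is 1 byte ≤ B = 5; zero-pad to 5 bytes: K' = 0a 00 00 00 00.
K' ⊕ ipad = 3c 36 36 36 36.  K' ⊕ opad = 56 5c 5c 5c 5c.
Inner input = (K'⊕ipad) ∥ m = 3c 36 36 36 36 ∥ 4d 1a.
Inner hash: sum = 60+54+54+54+54+77+26 = 379 → 01 7b.
Outer input = (K'⊕opad) ∥ inner = 56 5c 5c 5c 5c ∥ 01 7b.
Outer hash (tag): sum = 86+92+92+92+92+1+123 = 578 → 02 42.

0242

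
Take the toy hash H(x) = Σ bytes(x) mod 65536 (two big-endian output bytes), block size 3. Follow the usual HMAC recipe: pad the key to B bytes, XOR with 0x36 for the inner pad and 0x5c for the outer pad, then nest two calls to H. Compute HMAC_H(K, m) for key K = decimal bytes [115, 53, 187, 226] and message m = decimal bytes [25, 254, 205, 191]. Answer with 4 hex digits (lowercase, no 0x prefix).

0156

Key decimal bytes [115, 53, 187, 226] = 73 35 bb e2 is 4 bytes > B = 3, so hash it first: H(key) = 02 45, then zero-pad to 3 bytes: K' = 02 45 00.
K' ⊕ ipad = 34 73 36.  K' ⊕ opad = 5e 19 5c.
Inner input = (K'⊕ipad) ∥ m = 34 73 36 ∥ 19 fe cd bf.
Inner hash: sum = 52+115+54+25+254+205+191 = 896 → 03 80.
Outer input = (K'⊕opad) ∥ inner = 5e 19 5c ∥ 03 80.
Outer hash (tag): sum = 94+25+92+3+128 = 342 → 01 56.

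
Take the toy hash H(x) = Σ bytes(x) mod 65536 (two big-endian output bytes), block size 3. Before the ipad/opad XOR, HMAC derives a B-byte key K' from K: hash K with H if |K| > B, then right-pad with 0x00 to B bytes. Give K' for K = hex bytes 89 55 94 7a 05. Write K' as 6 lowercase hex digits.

01f100

|K| = 5 > B = 3, so first hash the key.
H(K): sum = 137+85+148+122+5 = 497 → 01 f1.
Zero-pad H(K) = 01 f1 to 3 bytes: K' = 01 f1 00.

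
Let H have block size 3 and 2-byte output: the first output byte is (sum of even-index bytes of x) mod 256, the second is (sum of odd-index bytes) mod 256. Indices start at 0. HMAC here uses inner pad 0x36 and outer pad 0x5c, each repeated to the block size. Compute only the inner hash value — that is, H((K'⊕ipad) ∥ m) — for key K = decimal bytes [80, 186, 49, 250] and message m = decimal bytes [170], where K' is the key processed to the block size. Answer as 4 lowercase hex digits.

ed2c

Key decimal bytes [80, 186, 49, 250] = 50 ba 31 fa is 4 bytes > B = 3, so hash it first: H(key) = 81 b4, then zero-pad to 3 bytes: K' = 81 b4 00.
K' ⊕ ipad = b7 82 36.
Inner input = b7 82 36 ∥ aa.
Inner hash: even-index sum = 237 mod 256 = 237; odd-index sum = 300 mod 256 = 44 → ed 2c.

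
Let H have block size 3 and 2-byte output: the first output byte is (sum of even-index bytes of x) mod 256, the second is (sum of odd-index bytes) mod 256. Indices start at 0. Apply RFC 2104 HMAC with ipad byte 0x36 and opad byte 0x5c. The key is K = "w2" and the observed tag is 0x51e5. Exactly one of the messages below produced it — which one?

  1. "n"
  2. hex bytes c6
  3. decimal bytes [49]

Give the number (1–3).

2

Key "w2" = 77 32 is 2 bytes ≤ B = 3; zero-pad to 3 bytes: K' = 77 32 00.
K' ⊕ ipad = 41 04 36; K' ⊕ opad = 2b 6e 5c.
m1: inner = H(41 04 36 6e) = 77 72; tag = H(2b 6e 5c 77 72) = f9e5
m2: inner = H(41 04 36 c6) = 77 ca; tag = H(2b 6e 5c 77 ca) = 51e5 ← matches
m3: inner = H(41 04 36 31) = 77 35; tag = H(2b 6e 5c 77 35) = bce5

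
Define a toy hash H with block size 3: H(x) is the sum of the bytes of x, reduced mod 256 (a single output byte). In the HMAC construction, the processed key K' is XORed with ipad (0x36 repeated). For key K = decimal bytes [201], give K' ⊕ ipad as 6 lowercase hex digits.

ff3636

Key decimal bytes [201] = c9 is 1 byte ≤ B = 3; zero-pad to 3 bytes: K' = c9 00 00.
XOR each byte with 0x36: c9⊕36=ff, 00⊕36=36, 00⊕36=36.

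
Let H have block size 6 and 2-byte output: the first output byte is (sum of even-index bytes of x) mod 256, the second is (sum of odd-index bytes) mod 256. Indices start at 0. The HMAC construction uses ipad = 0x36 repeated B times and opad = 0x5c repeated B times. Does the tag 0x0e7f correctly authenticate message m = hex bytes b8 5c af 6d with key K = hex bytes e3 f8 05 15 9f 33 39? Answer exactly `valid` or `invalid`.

invalid

Key hex bytes e3 f8 05 15 9f 33 39 is 7 bytes > B = 6, so hash it first: H(key) = c0 40, then zero-pad to 6 bytes: K' = c0 40 00 00 00 00.
K' ⊕ ipad = f6 76 36 36 36 36; K' ⊕ opad = 9c 1c 5c 5c 5c 5c.
Inner hash: even-index sum = 713 mod 256 = 201; odd-index sum = 427 mod 256 = 171 → c9 ab.
Outer hash (recomputed tag): even-index sum = 541 mod 256 = 29; odd-index sum = 383 mod 256 = 127 → 1d 7f.
Recomputed tag = 1d7f; claimed = 0e7f → mismatch.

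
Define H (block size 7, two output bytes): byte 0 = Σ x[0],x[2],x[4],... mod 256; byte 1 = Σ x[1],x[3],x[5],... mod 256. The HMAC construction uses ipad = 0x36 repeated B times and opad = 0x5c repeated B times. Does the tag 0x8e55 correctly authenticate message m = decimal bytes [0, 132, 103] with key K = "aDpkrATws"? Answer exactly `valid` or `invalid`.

valid

Key "aDpkrATws" = 61 44 70 6b 72 41 54 77 73 is 9 bytes > B = 7, so hash it first: H(key) = 0a 67, then zero-pad to 7 bytes: K' = 0a 67 00 00 00 00 00.
K' ⊕ ipad = 3c 51 36 36 36 36 36; K' ⊕ opad = 56 3b 5c 5c 5c 5c 5c.
Inner hash: even-index sum = 354 mod 256 = 98; odd-index sum = 292 mod 256 = 36 → 62 24.
Outer hash (recomputed tag): even-index sum = 398 mod 256 = 142; odd-index sum = 341 mod 256 = 85 → 8e 55.
Recomputed tag = 8e55; claimed = 8e55 → match.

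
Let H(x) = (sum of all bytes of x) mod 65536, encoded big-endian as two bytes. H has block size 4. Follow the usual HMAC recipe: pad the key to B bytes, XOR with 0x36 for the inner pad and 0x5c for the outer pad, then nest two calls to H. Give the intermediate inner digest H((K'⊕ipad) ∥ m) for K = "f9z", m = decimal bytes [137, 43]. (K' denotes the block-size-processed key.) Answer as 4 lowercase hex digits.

Key "f9z" = 66 39 7a is 3 bytes ≤ B = 4; zero-pad to 4 bytes: K' = 66 39 7a 00.
K' ⊕ ipad = 50 0f 4c 36.
Inner input = 50 0f 4c 36 ∥ 89 2b.
Inner hash: sum = 80+15+76+54+137+43 = 405 → 01 95.

0195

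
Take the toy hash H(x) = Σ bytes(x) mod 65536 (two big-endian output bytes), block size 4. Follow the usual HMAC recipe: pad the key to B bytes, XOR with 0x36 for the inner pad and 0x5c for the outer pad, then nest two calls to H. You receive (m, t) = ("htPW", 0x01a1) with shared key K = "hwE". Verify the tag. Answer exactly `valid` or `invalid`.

valid

Key "hwE" = 68 77 45 is 3 bytes ≤ B = 4; zero-pad to 4 bytes: K' = 68 77 45 00.
K' ⊕ ipad = 5e 41 73 36; K' ⊕ opad = 34 2b 19 5c.
Inner hash: sum = 94+65+115+54+104+116+80+87 = 715 → 02 cb.
Outer hash (recomputed tag): sum = 52+43+25+92+2+203 = 417 → 01 a1.
Recomputed tag = 01a1; claimed = 01a1 → match.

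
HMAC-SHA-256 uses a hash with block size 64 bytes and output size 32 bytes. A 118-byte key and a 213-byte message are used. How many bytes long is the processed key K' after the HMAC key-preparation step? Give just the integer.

Key is 118 > 64 bytes, so it is hashed to 32 bytes then zero-padded to 64: |K'| = 64.

64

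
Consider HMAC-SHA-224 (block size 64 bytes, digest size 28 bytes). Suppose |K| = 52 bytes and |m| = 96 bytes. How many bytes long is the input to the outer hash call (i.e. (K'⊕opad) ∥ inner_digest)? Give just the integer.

92

Key is 52 ≤ 64 bytes, zero-padded: |K'| = 64.
Outer input = (K'⊕opad) ∥ H(inner) → 64 + 28 = 92 bytes.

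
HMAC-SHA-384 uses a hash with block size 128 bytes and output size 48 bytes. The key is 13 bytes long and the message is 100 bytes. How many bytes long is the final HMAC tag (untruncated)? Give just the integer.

The tag is one SHA-384 digest: 48 bytes.

48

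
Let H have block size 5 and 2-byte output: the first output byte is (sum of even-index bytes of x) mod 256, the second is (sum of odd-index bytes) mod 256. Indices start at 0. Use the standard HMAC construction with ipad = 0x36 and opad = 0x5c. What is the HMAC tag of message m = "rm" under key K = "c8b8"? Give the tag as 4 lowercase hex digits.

Key "c8b8" = 63 38 62 38 is 4 bytes ≤ B = 5; zero-pad to 5 bytes: K' = 63 38 62 38 00.
K' ⊕ ipad = 55 0e 54 0e 36.  K' ⊕ opad = 3f 64 3e 64 5c.
Inner input = (K'⊕ipad) ∥ m = 55 0e 54 0e 36 ∥ 72 6d.
Inner hash: even-index sum = 332 mod 256 = 76; odd-index sum = 142 mod 256 = 142 → 4c 8e.
Outer input = (K'⊕opad) ∥ inner = 3f 64 3e 64 5c ∥ 4c 8e.
Outer hash (tag): even-index sum = 359 mod 256 = 103; odd-index sum = 276 mod 256 = 20 → 67 14.

6714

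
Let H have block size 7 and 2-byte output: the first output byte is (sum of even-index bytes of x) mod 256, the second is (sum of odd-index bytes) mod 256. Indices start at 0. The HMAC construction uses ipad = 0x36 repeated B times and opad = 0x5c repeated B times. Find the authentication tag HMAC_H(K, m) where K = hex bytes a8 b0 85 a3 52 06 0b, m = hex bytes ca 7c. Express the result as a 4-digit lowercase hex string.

Key hex bytes a8 b0 85 a3 52 06 0b is exactly B = 7 bytes: K' = a8 b0 85 a3 52 06 0b.
K' ⊕ ipad = 9e 86 b3 95 64 30 3d.  K' ⊕ opad = f4 ec d9 ff 0e 5a 57.
Inner input = (K'⊕ipad) ∥ m = 9e 86 b3 95 64 30 3d ∥ ca 7c.
Inner hash: even-index sum = 622 mod 256 = 110; odd-index sum = 533 mod 256 = 21 → 6e 15.
Outer input = (K'⊕opad) ∥ inner = f4 ec d9 ff 0e 5a 57 ∥ 6e 15.
Outer hash (tag): even-index sum = 583 mod 256 = 71; odd-index sum = 691 mod 256 = 179 → 47 b3.

47b3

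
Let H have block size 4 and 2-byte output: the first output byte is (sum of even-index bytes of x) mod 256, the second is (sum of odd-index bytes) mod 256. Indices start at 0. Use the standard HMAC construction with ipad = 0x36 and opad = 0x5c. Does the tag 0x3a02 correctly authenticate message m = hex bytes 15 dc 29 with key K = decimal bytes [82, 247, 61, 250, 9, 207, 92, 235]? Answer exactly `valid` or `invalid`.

valid

Key decimal bytes [82, 247, 61, 250, 9, 207, 92, 235] = 52 f7 3d fa 09 cf 5c eb is 8 bytes > B = 4, so hash it first: H(key) = f4 ab, then zero-pad to 4 bytes: K' = f4 ab 00 00.
K' ⊕ ipad = c2 9d 36 36; K' ⊕ opad = a8 f7 5c 5c.
Inner hash: even-index sum = 310 mod 256 = 54; odd-index sum = 431 mod 256 = 175 → 36 af.
Outer hash (recomputed tag): even-index sum = 314 mod 256 = 58; odd-index sum = 514 mod 256 = 2 → 3a 02.
Recomputed tag = 3a02; claimed = 3a02 → match.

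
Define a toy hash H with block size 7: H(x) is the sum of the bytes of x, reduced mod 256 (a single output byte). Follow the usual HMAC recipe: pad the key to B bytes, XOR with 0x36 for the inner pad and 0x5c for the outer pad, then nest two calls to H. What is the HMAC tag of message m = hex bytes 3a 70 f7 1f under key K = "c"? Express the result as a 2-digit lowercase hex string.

c0

Key "c" = 63 is 1 byte ≤ B = 7; zero-pad to 7 bytes: K' = 63 00 00 00 00 00 00.
K' ⊕ ipad = 55 36 36 36 36 36 36.  K' ⊕ opad = 3f 5c 5c 5c 5c 5c 5c.
Inner input = (K'⊕ipad) ∥ m = 55 36 36 36 36 36 36 ∥ 3a 70 f7 1f.
Inner hash: sum = 85+54+54+54+54+54+54+58+112+247+31 = 857; mod 256 = 89 → 59.
Outer input = (K'⊕opad) ∥ inner = 3f 5c 5c 5c 5c 5c 5c ∥ 59.
Outer hash (tag): sum = 63+92+92+92+92+92+92+89 = 704; mod 256 = 192 → c0.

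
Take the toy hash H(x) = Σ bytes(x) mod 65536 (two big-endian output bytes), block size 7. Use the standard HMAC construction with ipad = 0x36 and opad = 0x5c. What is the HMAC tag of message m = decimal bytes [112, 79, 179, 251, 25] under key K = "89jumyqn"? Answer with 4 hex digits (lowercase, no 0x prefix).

Key "89jumyqn" = 38 39 6a 75 6d 79 71 6e is 8 bytes > B = 7, so hash it first: H(key) = 03 15, then zero-pad to 7 bytes: K' = 03 15 00 00 00 00 00.
K' ⊕ ipad = 35 23 36 36 36 36 36.  K' ⊕ opad = 5f 49 5c 5c 5c 5c 5c.
Inner input = (K'⊕ipad) ∥ m = 35 23 36 36 36 36 36 ∥ 70 4f b3 fb 19.
Inner hash: sum = 53+35+54+54+54+54+54+112+79+179+251+25 = 1004 → 03 ec.
Outer input = (K'⊕opad) ∥ inner = 5f 49 5c 5c 5c 5c 5c ∥ 03 ec.
Outer hash (tag): sum = 95+73+92+92+92+92+92+3+236 = 867 → 03 63.

0363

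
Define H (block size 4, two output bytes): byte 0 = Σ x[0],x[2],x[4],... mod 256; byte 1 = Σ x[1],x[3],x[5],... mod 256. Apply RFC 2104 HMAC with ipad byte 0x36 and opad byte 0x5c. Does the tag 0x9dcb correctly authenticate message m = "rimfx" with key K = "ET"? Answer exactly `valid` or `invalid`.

invalid

Key "ET" = 45 54 is 2 bytes ≤ B = 4; zero-pad to 4 bytes: K' = 45 54 00 00.
K' ⊕ ipad = 73 62 36 36; K' ⊕ opad = 19 08 5c 5c.
Inner hash: even-index sum = 512 mod 256 = 0; odd-index sum = 359 mod 256 = 103 → 00 67.
Outer hash (recomputed tag): even-index sum = 117 mod 256 = 117; odd-index sum = 203 mod 256 = 203 → 75 cb.
Recomputed tag = 75cb; claimed = 9dcb → mismatch.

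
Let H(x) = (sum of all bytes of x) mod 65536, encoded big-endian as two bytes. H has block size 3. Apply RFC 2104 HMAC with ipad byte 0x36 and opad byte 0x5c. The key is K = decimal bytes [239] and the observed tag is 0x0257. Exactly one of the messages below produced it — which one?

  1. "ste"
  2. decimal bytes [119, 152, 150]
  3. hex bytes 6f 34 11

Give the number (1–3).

2

Key decimal bytes [239] = ef is 1 byte ≤ B = 3; zero-pad to 3 bytes: K' = ef 00 00.
K' ⊕ ipad = d9 36 36; K' ⊕ opad = b3 5c 5c.
m1: inner = H(d9 36 36 73 74 65) = 02 91; tag = H(b3 5c 5c 02 91) = 01fe
m2: inner = H(d9 36 36 77 98 96) = 02 ea; tag = H(b3 5c 5c 02 ea) = 0257 ← matches
m3: inner = H(d9 36 36 6f 34 11) = 01 f9; tag = H(b3 5c 5c 01 f9) = 0265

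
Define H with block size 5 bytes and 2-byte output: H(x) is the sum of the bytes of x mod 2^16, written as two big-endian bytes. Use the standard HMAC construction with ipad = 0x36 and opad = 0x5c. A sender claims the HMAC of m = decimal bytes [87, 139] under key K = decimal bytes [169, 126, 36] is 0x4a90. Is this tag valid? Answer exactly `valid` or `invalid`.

Key decimal bytes [169, 126, 36] = a9 7e 24 is 3 bytes ≤ B = 5; zero-pad to 5 bytes: K' = a9 7e 24 00 00.
K' ⊕ ipad = 9f 48 12 36 36; K' ⊕ opad = f5 22 78 5c 5c.
Inner hash: sum = 159+72+18+54+54+87+139 = 583 → 02 47.
Outer hash (recomputed tag): sum = 245+34+120+92+92+2+71 = 656 → 02 90.
Recomputed tag = 0290; claimed = 4a90 → mismatch.

invalid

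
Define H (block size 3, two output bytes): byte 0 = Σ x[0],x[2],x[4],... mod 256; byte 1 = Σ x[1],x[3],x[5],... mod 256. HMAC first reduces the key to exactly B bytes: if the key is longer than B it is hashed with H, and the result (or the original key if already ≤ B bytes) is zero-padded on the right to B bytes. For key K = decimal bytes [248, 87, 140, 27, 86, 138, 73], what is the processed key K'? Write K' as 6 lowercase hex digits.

23fc00

|K| = 7 > B = 3, so first hash the key.
H(K): even-index sum = 547 mod 256 = 35; odd-index sum = 252 mod 256 = 252 → 23 fc.
Zero-pad H(K) = 23 fc to 3 bytes: K' = 23 fc 00.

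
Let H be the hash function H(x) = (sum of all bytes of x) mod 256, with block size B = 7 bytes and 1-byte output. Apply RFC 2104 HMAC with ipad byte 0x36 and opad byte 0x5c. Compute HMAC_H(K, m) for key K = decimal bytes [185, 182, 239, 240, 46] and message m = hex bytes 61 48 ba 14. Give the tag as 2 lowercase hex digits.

Key decimal bytes [185, 182, 239, 240, 46] = b9 b6 ef f0 2e is 5 bytes ≤ B = 7; zero-pad to 7 bytes: K' = b9 b6 ef f0 2e 00 00.
K' ⊕ ipad = 8f 80 d9 c6 18 36 36.  K' ⊕ opad = e5 ea b3 ac 72 5c 5c.
Inner input = (K'⊕ipad) ∥ m = 8f 80 d9 c6 18 36 36 ∥ 61 48 ba 14.
Inner hash: sum = 143+128+217+198+24+54+54+97+72+186+20 = 1193; mod 256 = 169 → a9.
Outer input = (K'⊕opad) ∥ inner = e5 ea b3 ac 72 5c 5c ∥ a9.
Outer hash (tag): sum = 229+234+179+172+114+92+92+169 = 1281; mod 256 = 1 → 01.

01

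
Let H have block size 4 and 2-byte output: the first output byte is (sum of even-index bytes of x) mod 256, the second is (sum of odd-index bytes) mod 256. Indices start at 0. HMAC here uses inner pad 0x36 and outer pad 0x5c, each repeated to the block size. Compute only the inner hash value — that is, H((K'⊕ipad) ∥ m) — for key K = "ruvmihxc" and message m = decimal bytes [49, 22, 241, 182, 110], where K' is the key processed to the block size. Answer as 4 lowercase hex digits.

Key "ruvmihxc" = 72 75 76 6d 69 68 78 63 is 8 bytes > B = 4, so hash it first: H(key) = c9 ad, then zero-pad to 4 bytes: K' = c9 ad 00 00.
K' ⊕ ipad = ff 9b 36 36.
Inner input = ff 9b 36 36 ∥ 31 16 f1 b6 6e.
Inner hash: even-index sum = 709 mod 256 = 197; odd-index sum = 413 mod 256 = 157 → c5 9d.

c59d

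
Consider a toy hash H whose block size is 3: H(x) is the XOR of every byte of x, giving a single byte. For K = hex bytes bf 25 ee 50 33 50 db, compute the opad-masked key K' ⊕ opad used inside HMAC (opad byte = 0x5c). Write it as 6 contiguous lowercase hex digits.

c05c5c

Key hex bytes bf 25 ee 50 33 50 db is 7 bytes > B = 3, so hash it first: H(key) = 9c, then zero-pad to 3 bytes: K' = 9c 00 00.
XOR each byte with 0x5c: 9c⊕5c=c0, 00⊕5c=5c, 00⊕5c=5c.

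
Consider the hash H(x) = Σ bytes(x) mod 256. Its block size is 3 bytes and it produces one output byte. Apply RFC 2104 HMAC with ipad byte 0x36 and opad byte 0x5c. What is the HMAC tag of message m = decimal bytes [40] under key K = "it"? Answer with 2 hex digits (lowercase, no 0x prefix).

b8

Key "it" = 69 74 is 2 bytes ≤ B = 3; zero-pad to 3 bytes: K' = 69 74 00.
K' ⊕ ipad = 5f 42 36.  K' ⊕ opad = 35 28 5c.
Inner input = (K'⊕ipad) ∥ m = 5f 42 36 ∥ 28.
Inner hash: sum = 95+66+54+40 = 255 → ff.
Outer input = (K'⊕opad) ∥ inner = 35 28 5c ∥ ff.
Outer hash (tag): sum = 53+40+92+255 = 440; mod 256 = 184 → b8.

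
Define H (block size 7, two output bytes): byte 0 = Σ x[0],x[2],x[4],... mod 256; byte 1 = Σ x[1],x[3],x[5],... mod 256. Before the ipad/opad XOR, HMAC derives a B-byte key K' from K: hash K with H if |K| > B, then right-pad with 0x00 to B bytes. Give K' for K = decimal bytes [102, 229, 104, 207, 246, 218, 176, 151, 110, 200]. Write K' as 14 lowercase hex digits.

e2ed0000000000

|K| = 10 > B = 7, so first hash the key.
H(K): even-index sum = 738 mod 256 = 226; odd-index sum = 1005 mod 256 = 237 → e2 ed.
Zero-pad H(K) = e2 ed to 7 bytes: K' = e2 ed 00 00 00 00 00.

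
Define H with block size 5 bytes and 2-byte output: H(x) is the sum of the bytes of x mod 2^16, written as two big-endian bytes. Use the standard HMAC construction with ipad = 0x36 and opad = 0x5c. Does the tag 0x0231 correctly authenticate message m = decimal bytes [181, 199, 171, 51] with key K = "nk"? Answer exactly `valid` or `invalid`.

valid

Key "nk" = 6e 6b is 2 bytes ≤ B = 5; zero-pad to 5 bytes: K' = 6e 6b 00 00 00.
K' ⊕ ipad = 58 5d 36 36 36; K' ⊕ opad = 32 37 5c 5c 5c.
Inner hash: sum = 88+93+54+54+54+181+199+171+51 = 945 → 03 b1.
Outer hash (recomputed tag): sum = 50+55+92+92+92+3+177 = 561 → 02 31.
Recomputed tag = 0231; claimed = 0231 → match.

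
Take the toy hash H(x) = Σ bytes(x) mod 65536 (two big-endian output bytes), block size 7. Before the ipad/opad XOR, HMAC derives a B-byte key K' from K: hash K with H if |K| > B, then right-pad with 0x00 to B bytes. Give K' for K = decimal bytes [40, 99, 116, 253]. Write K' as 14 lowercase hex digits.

Key decimal bytes [40, 99, 116, 253] = 28 63 74 fd is 4 bytes ≤ B = 7; zero-pad to 7 bytes: K' = 28 63 74 fd 00 00 00.

286374fd000000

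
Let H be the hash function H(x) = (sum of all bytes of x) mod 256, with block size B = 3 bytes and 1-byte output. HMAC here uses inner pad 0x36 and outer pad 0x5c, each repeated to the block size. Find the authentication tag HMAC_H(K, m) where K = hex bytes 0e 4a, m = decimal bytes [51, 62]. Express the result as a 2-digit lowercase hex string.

1f

Key hex bytes 0e 4a is 2 bytes ≤ B = 3; zero-pad to 3 bytes: K' = 0e 4a 00.
K' ⊕ ipad = 38 7c 36.  K' ⊕ opad = 52 16 5c.
Inner input = (K'⊕ipad) ∥ m = 38 7c 36 ∥ 33 3e.
Inner hash: sum = 56+124+54+51+62 = 347; mod 256 = 91 → 5b.
Outer input = (K'⊕opad) ∥ inner = 52 16 5c ∥ 5b.
Outer hash (tag): sum = 82+22+92+91 = 287; mod 256 = 31 → 1f.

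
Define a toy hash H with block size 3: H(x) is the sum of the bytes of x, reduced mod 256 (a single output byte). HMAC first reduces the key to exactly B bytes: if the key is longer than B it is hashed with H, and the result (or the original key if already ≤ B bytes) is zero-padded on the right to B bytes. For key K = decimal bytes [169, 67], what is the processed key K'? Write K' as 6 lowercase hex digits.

a94300

Key decimal bytes [169, 67] = a9 43 is 2 bytes ≤ B = 3; zero-pad to 3 bytes: K' = a9 43 00.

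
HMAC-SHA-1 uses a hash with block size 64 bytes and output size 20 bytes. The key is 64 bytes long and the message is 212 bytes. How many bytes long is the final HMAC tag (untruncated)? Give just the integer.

20

The tag is one SHA-1 digest: 20 bytes.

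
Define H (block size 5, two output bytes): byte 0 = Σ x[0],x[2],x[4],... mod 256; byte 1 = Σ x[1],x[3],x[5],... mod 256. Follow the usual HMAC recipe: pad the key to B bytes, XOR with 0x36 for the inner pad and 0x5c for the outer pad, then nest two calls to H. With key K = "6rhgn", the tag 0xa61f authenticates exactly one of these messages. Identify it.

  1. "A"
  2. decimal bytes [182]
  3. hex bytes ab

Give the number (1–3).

Key "6rhgn" = 36 72 68 67 6e is exactly B = 5 bytes: K' = 36 72 68 67 6e.
K' ⊕ ipad = 00 44 5e 51 58; K' ⊕ opad = 6a 2e 34 3b 32.
m1: inner = H(00 44 5e 51 58 41) = b6 d6; tag = H(6a 2e 34 3b 32 b6 d6) = a61f ← matches
m2: inner = H(00 44 5e 51 58 b6) = b6 4b; tag = H(6a 2e 34 3b 32 b6 4b) = 1b1f
m3: inner = H(00 44 5e 51 58 ab) = b6 40; tag = H(6a 2e 34 3b 32 b6 40) = 101f

1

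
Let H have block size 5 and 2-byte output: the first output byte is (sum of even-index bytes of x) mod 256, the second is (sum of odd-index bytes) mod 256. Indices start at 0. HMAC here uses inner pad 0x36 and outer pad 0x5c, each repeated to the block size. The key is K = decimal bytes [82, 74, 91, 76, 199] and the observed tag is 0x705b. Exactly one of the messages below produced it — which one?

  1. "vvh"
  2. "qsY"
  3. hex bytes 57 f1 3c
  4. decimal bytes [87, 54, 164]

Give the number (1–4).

2

Key decimal bytes [82, 74, 91, 76, 199] = 52 4a 5b 4c c7 is exactly B = 5 bytes: K' = 52 4a 5b 4c c7.
K' ⊕ ipad = 64 7c 6d 7a f1; K' ⊕ opad = 0e 16 07 10 9b.
m1: inner = H(64 7c 6d 7a f1 76 76 68) = 38 d4; tag = H(0e 16 07 10 9b 38 d4) = 845e
m2: inner = H(64 7c 6d 7a f1 71 73 59) = 35 c0; tag = H(0e 16 07 10 9b 35 c0) = 705b ← matches
m3: inner = H(64 7c 6d 7a f1 57 f1 3c) = b3 89; tag = H(0e 16 07 10 9b b3 89) = 39d9
m4: inner = H(64 7c 6d 7a f1 57 36 a4) = f8 f1; tag = H(0e 16 07 10 9b f8 f1) = a11e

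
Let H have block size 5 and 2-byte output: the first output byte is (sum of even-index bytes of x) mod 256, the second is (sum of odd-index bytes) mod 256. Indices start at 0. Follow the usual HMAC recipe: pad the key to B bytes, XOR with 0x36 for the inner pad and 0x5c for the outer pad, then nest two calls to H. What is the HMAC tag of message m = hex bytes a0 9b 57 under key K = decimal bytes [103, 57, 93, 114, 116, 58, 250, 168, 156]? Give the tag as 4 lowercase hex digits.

322c

Key decimal bytes [103, 57, 93, 114, 116, 58, 250, 168, 156] = 67 39 5d 72 74 3a fa a8 9c is 9 bytes > B = 5, so hash it first: H(key) = ce 8d, then zero-pad to 5 bytes: K' = ce 8d 00 00 00.
K' ⊕ ipad = f8 bb 36 36 36.  K' ⊕ opad = 92 d1 5c 5c 5c.
Inner input = (K'⊕ipad) ∥ m = f8 bb 36 36 36 ∥ a0 9b 57.
Inner hash: even-index sum = 511 mod 256 = 255; odd-index sum = 488 mod 256 = 232 → ff e8.
Outer input = (K'⊕opad) ∥ inner = 92 d1 5c 5c 5c ∥ ff e8.
Outer hash (tag): even-index sum = 562 mod 256 = 50; odd-index sum = 556 mod 256 = 44 → 32 2c.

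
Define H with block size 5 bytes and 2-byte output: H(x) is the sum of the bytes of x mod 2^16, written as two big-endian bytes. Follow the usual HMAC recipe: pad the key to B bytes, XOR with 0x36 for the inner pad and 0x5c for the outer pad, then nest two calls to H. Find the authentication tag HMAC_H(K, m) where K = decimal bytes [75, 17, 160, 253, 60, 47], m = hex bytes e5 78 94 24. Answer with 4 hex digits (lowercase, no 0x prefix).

Key decimal bytes [75, 17, 160, 253, 60, 47] = 4b 11 a0 fd 3c 2f is 6 bytes > B = 5, so hash it first: H(key) = 02 64, then zero-pad to 5 bytes: K' = 02 64 00 00 00.
K' ⊕ ipad = 34 52 36 36 36.  K' ⊕ opad = 5e 38 5c 5c 5c.
Inner input = (K'⊕ipad) ∥ m = 34 52 36 36 36 ∥ e5 78 94 24.
Inner hash: sum = 52+82+54+54+54+229+120+148+36 = 829 → 03 3d.
Outer input = (K'⊕opad) ∥ inner = 5e 38 5c 5c 5c ∥ 03 3d.
Outer hash (tag): sum = 94+56+92+92+92+3+61 = 490 → 01 ea.

01ea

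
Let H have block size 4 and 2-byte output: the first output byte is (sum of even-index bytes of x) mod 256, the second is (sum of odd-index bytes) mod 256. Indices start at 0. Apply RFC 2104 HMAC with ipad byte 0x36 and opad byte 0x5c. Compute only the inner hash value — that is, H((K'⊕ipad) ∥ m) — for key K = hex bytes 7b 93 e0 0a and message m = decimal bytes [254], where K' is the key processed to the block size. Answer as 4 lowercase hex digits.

Key hex bytes 7b 93 e0 0a is exactly B = 4 bytes: K' = 7b 93 e0 0a.
K' ⊕ ipad = 4d a5 d6 3c.
Inner input = 4d a5 d6 3c ∥ fe.
Inner hash: even-index sum = 545 mod 256 = 33; odd-index sum = 225 mod 256 = 225 → 21 e1.

21e1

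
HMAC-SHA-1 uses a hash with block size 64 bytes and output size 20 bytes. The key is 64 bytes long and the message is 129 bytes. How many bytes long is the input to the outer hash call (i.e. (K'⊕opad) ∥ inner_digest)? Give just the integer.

Key is 64 ≤ 64 bytes, zero-padded: |K'| = 64.
Outer input = (K'⊕opad) ∥ H(inner) → 64 + 20 = 84 bytes.

84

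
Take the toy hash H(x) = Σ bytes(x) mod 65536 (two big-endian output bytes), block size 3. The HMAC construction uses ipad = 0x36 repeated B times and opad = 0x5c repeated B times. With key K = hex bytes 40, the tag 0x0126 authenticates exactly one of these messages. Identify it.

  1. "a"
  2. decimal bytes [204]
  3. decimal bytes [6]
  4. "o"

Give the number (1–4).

Key hex bytes 40 is 1 byte ≤ B = 3; zero-pad to 3 bytes: K' = 40 00 00.
K' ⊕ ipad = 76 36 36; K' ⊕ opad = 1c 5c 5c.
m1: inner = H(76 36 36 61) = 01 43; tag = H(1c 5c 5c 01 43) = 0118
m2: inner = H(76 36 36 cc) = 01 ae; tag = H(1c 5c 5c 01 ae) = 0183
m3: inner = H(76 36 36 06) = 00 e8; tag = H(1c 5c 5c 00 e8) = 01bc
m4: inner = H(76 36 36 6f) = 01 51; tag = H(1c 5c 5c 01 51) = 0126 ← matches

4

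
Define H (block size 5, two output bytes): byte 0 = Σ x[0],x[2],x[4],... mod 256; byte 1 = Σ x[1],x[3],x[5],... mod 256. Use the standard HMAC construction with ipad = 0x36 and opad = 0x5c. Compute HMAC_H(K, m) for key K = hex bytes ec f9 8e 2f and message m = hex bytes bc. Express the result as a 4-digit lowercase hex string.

Key hex bytes ec f9 8e 2f is 4 bytes ≤ B = 5; zero-pad to 5 bytes: K' = ec f9 8e 2f 00.
K' ⊕ ipad = da cf b8 19 36.  K' ⊕ opad = b0 a5 d2 73 5c.
Inner input = (K'⊕ipad) ∥ m = da cf b8 19 36 ∥ bc.
Inner hash: even-index sum = 456 mod 256 = 200; odd-index sum = 420 mod 256 = 164 → c8 a4.
Outer input = (K'⊕opad) ∥ inner = b0 a5 d2 73 5c ∥ c8 a4.
Outer hash (tag): even-index sum = 642 mod 256 = 130; odd-index sum = 480 mod 256 = 224 → 82 e0.

82e0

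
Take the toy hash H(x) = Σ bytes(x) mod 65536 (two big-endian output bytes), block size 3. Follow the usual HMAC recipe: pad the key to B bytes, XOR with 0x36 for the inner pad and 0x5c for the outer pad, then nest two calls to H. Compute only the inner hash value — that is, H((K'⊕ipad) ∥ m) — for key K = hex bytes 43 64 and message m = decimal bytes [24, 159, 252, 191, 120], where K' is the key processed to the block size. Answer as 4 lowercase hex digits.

03e7

Key hex bytes 43 64 is 2 bytes ≤ B = 3; zero-pad to 3 bytes: K' = 43 64 00.
K' ⊕ ipad = 75 52 36.
Inner input = 75 52 36 ∥ 18 9f fc bf 78.
Inner hash: sum = 117+82+54+24+159+252+191+120 = 999 → 03 e7.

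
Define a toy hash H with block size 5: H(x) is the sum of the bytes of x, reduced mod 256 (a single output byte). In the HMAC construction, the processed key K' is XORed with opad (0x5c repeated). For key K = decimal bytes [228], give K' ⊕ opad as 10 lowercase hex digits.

b85c5c5c5c

Key decimal bytes [228] = e4 is 1 byte ≤ B = 5; zero-pad to 5 bytes: K' = e4 00 00 00 00.
XOR each byte with 0x5c: e4⊕5c=b8, 00⊕5c=5c, 00⊕5c=5c, 00⊕5c=5c, 00⊕5c=5c.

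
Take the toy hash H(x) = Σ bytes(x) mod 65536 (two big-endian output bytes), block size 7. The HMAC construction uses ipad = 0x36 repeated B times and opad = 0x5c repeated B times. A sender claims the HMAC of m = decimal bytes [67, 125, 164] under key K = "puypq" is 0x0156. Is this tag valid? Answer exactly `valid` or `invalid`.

Key "puypq" = 70 75 79 70 71 is 5 bytes ≤ B = 7; zero-pad to 7 bytes: K' = 70 75 79 70 71 00 00.
K' ⊕ ipad = 46 43 4f 46 47 36 36; K' ⊕ opad = 2c 29 25 2c 2d 5c 5c.
Inner hash: sum = 70+67+79+70+71+54+54+67+125+164 = 821 → 03 35.
Outer hash (recomputed tag): sum = 44+41+37+44+45+92+92+3+53 = 451 → 01 c3.
Recomputed tag = 01c3; claimed = 0156 → mismatch.

invalid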